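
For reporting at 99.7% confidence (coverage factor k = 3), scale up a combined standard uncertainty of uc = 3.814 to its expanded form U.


U = k * uc
U = 3 * 3.814
U = 11.4420

11.4420


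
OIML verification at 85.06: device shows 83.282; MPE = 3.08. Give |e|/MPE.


e = indication - reference = 83.282 - 85.06 = -1.7780
|e| = 1.7780
ratio = |e| / MPE = 1.7780 / 3.08
ratio = 0.5773

0.5773


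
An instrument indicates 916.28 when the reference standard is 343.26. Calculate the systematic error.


Systematic error = measured - true
= 916.28 - 343.26
= 573.0200

573.0200


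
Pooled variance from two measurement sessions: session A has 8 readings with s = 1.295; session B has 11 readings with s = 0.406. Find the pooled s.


s_p = sqrt(((n1-1)*s1^2 + (n2-1)*s2^2) / (n1+n2-2))
numerator = (8-1)*1.295^2 + (11-1)*0.406^2 = 11.739175 + 1.64836 = 13.387535
denominator = 8 + 11 - 2 = 17
s_p^2 = 13.387535 / 17 = 0.78750206
s_p = sqrt(0.78750206) = 0.8874

0.8874


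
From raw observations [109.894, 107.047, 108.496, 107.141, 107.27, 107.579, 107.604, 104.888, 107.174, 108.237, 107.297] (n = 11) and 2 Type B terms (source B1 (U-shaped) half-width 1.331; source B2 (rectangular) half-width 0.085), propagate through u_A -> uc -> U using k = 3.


mean = (109.894 + 107.047 + 108.496 + 107.141 + 107.27 + 107.579 + 107.604 + 104.888 + 107.174 + 108.237 + 107.297) / 11 = 107.5115455
s = sqrt(sum((x - mean)^2)/(n-1)) = 1.2099186
u_A = s / sqrt(n) = 1.2099186 / sqrt(11) = 0.36480418
u_B1 = 1.331 / sqrt(2) = 0.94115913
u_B2 = 0.085 / sqrt(3) = 0.049074773
uc = sqrt(0.36480418^2 + 0.94115913^2 + 0.049074773^2) = 1.0105795
U = k * uc = 3 * 1.0105795
U = 3.0317

3.0317


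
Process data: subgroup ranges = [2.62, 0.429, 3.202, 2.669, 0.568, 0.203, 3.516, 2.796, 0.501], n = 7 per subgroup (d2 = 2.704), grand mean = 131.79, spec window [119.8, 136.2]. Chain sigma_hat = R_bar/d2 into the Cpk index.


R_bar = (2.62 + 0.429 + 3.202 + 2.669 + 0.568 + 0.203 + 3.516 + 2.796 + 0.501) / 9 = 1.8337778
sigma = R_bar / d2 = 1.8337778 / 2.704 = 0.67817226
Cp = (USL - LSL)/(6*sigma) = (136.2 - 119.8)/(6*0.67817226) = 4.0304
Cpu = (136.2 - 131.79)/(3*0.67817226) = 2.1676
Cpl = (131.79 - 119.8)/(3*0.67817226) = 5.8933
Cpk = min(Cpu, Cpl) = 2.1676

2.1676


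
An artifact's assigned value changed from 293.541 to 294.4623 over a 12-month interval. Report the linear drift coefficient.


rate = (v2 - v1) / months
= (294.4623 - 293.541) / 12
= 0.9213 / 12
= 0.0768

0.0768


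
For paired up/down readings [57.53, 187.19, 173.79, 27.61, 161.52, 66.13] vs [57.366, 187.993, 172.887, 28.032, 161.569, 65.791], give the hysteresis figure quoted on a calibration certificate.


|57.53 - 57.366| = 0.1640
|187.19 - 187.993| = 0.8030
|173.79 - 172.887| = 0.9030
|27.61 - 28.032| = 0.4220
|161.52 - 161.569| = 0.0490
|66.13 - 65.791| = 0.3390
hysteresis = max(diffs) = 0.9030

0.9030


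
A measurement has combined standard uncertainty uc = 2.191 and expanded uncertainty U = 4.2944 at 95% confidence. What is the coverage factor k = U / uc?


k = U / uc
k = 4.2944 / 2.191
k = 1.96

1.96


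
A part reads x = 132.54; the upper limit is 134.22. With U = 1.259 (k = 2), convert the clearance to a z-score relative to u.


u = U / k = 1.259 / 2 = 0.6295
margin = |USL - x| = |134.22 - 132.54| = 1.68
z = margin / u = 1.68 / 0.6295
z = 2.6688

2.6688


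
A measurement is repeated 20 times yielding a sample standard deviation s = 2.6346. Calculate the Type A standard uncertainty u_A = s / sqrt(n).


u_A = s / sqrt(n)
u_A = 2.6346 / sqrt(20)
u_A = 2.6346 / 4.472136
u_A = 0.5891

0.5891


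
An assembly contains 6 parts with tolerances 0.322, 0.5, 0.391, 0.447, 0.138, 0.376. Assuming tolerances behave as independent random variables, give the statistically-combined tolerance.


RSS = sqrt(0.322^2 + 0.5^2 + 0.391^2 + 0.447^2 + 0.138^2 + 0.376^2)
= sqrt(0.866794)
= 0.9310

0.9310


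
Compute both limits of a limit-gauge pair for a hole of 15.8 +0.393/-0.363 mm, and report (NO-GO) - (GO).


GO = nominal - lower_tol (smallest hole = maximum material condition)
GO = 15.8 - 0.363 = 15.437
NO-GO = nominal + upper_tol (largest hole = least material condition)
NO-GO = 15.8 + 0.393 = 16.193
spread = NO-GO - GO = 16.193 - 15.437 = 0.7560

0.7560


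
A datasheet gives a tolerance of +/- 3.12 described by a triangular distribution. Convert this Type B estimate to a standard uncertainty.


u_B = half_width / sqrt(6)
u_B = 3.12 / 2.4494897
u_B = 1.2737

1.2737


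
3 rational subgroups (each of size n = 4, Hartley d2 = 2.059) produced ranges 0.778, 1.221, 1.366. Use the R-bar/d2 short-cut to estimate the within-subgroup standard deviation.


R_bar = (0.778 + 1.221 + 1.366) / 3
R_bar = 3.365 / 3 = 1.1216667
sigma_hat = R_bar / d2 = 1.1216667 / 2.059 = 0.5448

0.5448


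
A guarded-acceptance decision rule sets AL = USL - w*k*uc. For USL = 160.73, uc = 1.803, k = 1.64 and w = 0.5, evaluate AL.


U = k * uc = 1.64 * 1.803 = 2.95692
guard band g = w * U = 0.5 * 2.95692 = 1.47846
AL = USL - g = 160.73 - 1.47846
AL = 159.2515

159.2515


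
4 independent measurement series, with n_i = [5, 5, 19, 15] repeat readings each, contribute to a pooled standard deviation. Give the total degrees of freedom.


nu = sum_i (n_i - 1)
nu = ((5 - 1) + (5 - 1) + (19 - 1) + (15 - 1))
nu = 4 + 4 + 18 + 14
nu = 40

40


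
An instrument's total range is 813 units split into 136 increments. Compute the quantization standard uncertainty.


resolution = range / divisions
resolution = 813 / 136 = 5.9779412
u_res = resolution / (2*sqrt(3))
u_res = 5.9779412 / 3.4641016
u_res = 1.7257

1.7257


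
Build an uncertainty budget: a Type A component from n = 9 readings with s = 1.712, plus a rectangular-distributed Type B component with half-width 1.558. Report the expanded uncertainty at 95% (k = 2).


u_A = s / sqrt(n) = 1.712 / sqrt(9) = 0.57066667
u_B = half_width / sqrt(3) = 1.558 / sqrt(3) = 0.89951172
uc = sqrt(u_A^2 + u_B^2) = sqrt(0.57066667^2 + 0.89951172^2) = 1.0652614
U = k * uc = 2 * 1.0652614
U = 2.1305

2.1305


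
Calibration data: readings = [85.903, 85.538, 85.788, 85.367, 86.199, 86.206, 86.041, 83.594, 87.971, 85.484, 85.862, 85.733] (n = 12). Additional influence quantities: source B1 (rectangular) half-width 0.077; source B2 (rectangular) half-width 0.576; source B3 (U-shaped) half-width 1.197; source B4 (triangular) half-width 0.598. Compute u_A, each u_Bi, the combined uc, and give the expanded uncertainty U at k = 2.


mean = (85.903 + 85.538 + 85.788 + 85.367 + 86.199 + 86.206 + 86.041 + 83.594 + 87.971 + 85.484 + 85.862 + 85.733) / 12 = 85.80716667
s = sqrt(sum((x - mean)^2)/(n-1)) = 0.96936032
u_A = s / sqrt(n) = 0.96936032 / sqrt(12) = 0.27983022
u_B1 = 0.077 / sqrt(3) = 0.044455971
u_B2 = 0.576 / sqrt(3) = 0.33255376
u_B3 = 1.197 / sqrt(2) = 0.84640682
u_B4 = 0.598 / sqrt(6) = 0.24413248
uc = sqrt(0.27983022^2 + 0.044455971^2 + 0.33255376^2 + 0.84640682^2 + 0.24413248^2) = 0.98329978
U = k * uc = 2 * 0.98329978
U = 1.9666

1.9666


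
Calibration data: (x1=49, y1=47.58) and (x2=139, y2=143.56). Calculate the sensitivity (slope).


slope = (y2 - y1) / (x2 - x1)
= (143.56 - 47.58) / (139 - 49)
= 95.9800 / 90
= 1.0664

1.0664


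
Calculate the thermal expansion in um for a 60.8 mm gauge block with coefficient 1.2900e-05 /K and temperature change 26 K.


dL = L * alpha * dT
= 60.8 * 1.2900e-05 * 26
= 0.0203923 mm
dL_um = 0.0203923 * 1000 = 20.3923 um

20.3923


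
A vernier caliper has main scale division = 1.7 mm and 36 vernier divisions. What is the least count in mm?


LC = MSD / n_div
= 1.7 / 36
= 0.0472

0.0472


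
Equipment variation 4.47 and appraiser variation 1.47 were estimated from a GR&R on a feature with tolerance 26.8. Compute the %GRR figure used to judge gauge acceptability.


GRR = sqrt(EV^2 + AV^2) = sqrt(4.47^2 + 1.47^2) = 4.7055074
%GRR = GRR / tol * 100 = 4.7055074 / 26.8 * 100
%GRR = 17.5579

17.5579


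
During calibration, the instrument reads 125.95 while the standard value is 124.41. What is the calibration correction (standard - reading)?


Correction = standard - reading
= 124.41 - 125.95
= -1.5400

-1.5400


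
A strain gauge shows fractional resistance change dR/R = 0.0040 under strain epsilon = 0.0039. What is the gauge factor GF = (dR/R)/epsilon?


GF = (dR/R) / epsilon
= 0.0040 / 0.0039
= 1.0256

1.0256


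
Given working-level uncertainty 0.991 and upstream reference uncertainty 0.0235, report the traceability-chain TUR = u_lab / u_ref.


TUR = u_lab / u_ref
= 0.991 / 0.0235
= 42.1702

42.1702


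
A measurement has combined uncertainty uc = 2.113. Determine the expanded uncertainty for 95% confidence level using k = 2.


U = k * uc
U = 2 * 2.113
U = 4.2260

4.2260


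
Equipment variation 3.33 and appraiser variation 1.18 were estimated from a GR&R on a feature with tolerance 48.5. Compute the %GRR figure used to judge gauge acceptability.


GRR = sqrt(EV^2 + AV^2) = sqrt(3.33^2 + 1.18^2) = 3.5328883
%GRR = GRR / tol * 100 = 3.5328883 / 48.5 * 100
%GRR = 7.2843

7.2843


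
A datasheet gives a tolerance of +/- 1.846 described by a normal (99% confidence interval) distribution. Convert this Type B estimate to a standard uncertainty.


u_B = half_width / 2.576
u_B = 1.846 / 2.576
u_B = 0.7166

0.7166


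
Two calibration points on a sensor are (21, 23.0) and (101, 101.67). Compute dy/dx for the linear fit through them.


slope = (y2 - y1) / (x2 - x1)
= (101.67 - 23.0) / (101 - 21)
= 78.6700 / 80
= 0.9834

0.9834


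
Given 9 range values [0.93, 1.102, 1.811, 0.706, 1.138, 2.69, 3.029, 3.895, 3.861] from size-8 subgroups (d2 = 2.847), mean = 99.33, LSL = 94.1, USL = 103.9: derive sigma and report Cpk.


R_bar = (0.93 + 1.102 + 1.811 + 0.706 + 1.138 + 2.69 + 3.029 + 3.895 + 3.861) / 9 = 2.1291111
sigma = R_bar / d2 = 2.1291111 / 2.847 = 0.74784373
Cp = (USL - LSL)/(6*sigma) = (103.9 - 94.1)/(6*0.74784373) = 2.1841
Cpu = (103.9 - 99.33)/(3*0.74784373) = 2.0370
Cpl = (99.33 - 94.1)/(3*0.74784373) = 2.3311
Cpk = min(Cpu, Cpl) = 2.0370

2.0370


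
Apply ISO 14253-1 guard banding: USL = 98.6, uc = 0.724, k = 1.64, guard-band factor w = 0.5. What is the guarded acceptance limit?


U = k * uc = 1.64 * 0.724 = 1.18736
guard band g = w * U = 0.5 * 1.18736 = 0.59368
AL = USL - g = 98.6 - 0.59368
AL = 98.0063

98.0063


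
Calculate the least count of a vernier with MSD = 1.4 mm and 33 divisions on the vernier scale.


LC = MSD / n_div
= 1.4 / 33
= 0.0424

0.0424


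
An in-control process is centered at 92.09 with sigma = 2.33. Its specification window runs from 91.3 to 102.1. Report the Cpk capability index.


Cpu = (USL - mean) / (3*sigma) = (102.1 - 92.09) / (3*2.33) = 1.4320
Cpl = (mean - LSL) / (3*sigma) = (92.09 - 91.3) / (3*2.33) = 0.1130
Cpk = min(Cpu, Cpl) = 0.1130

0.1130


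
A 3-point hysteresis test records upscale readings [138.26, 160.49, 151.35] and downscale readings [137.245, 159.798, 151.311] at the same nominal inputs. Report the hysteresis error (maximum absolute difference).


|138.26 - 137.245| = 1.0150
|160.49 - 159.798| = 0.6920
|151.35 - 151.311| = 0.0390
hysteresis = max(diffs) = 1.0150

1.0150


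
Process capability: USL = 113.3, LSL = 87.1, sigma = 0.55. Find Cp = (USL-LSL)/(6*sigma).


Cp = (USL - LSL) / (6 * sigma)
= (113.3 - 87.1) / (6 * 0.55)
= 26.2000 / 3.3000
= 7.9394

7.9394


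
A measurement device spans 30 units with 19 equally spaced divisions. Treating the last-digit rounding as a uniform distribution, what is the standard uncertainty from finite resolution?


resolution = range / divisions
resolution = 30 / 19 = 1.5789474
u_res = resolution / (2*sqrt(3))
u_res = 1.5789474 / 3.4641016
u_res = 0.4558

0.4558


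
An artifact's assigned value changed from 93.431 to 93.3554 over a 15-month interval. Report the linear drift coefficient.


rate = (v2 - v1) / months
= (93.3554 - 93.431) / 15
= -0.0756 / 15
= -0.0050

-0.0050


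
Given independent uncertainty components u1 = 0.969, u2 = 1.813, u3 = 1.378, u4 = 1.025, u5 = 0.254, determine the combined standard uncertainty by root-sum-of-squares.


uc = sqrt(0.969^2 + 1.813^2 + 1.378^2 + 1.025^2 + 0.254^2)
uc = sqrt(7.239955)
uc = 2.6907

2.6907


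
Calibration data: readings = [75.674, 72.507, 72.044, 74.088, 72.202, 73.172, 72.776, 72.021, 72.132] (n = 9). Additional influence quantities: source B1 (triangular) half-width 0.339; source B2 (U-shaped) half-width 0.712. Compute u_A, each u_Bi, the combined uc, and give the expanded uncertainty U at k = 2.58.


mean = (75.674 + 72.507 + 72.044 + 74.088 + 72.202 + 73.172 + 72.776 + 72.021 + 72.132) / 9 = 72.95733333
s = sqrt(sum((x - mean)^2)/(n-1)) = 1.2197874
u_A = s / sqrt(n) = 1.2197874 / sqrt(9) = 0.4065958
u_B1 = 0.339 / sqrt(6) = 0.13839617
u_B2 = 0.712 / sqrt(2) = 0.50346003
uc = sqrt(0.4065958^2 + 0.13839617^2 + 0.50346003^2) = 0.66177462
U = k * uc = 2.58 * 0.66177462
U = 1.7074

1.7074


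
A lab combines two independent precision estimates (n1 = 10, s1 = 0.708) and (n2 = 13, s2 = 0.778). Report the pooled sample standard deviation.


s_p = sqrt(((n1-1)*s1^2 + (n2-1)*s2^2) / (n1+n2-2))
numerator = (10-1)*0.708^2 + (13-1)*0.778^2 = 4.511376 + 7.263408 = 11.774784
denominator = 10 + 13 - 2 = 21
s_p^2 = 11.774784 / 21 = 0.560704
s_p = sqrt(0.560704) = 0.7488

0.7488


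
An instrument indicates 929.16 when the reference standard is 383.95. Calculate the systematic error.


Systematic error = measured - true
= 929.16 - 383.95
= 545.2100

545.2100


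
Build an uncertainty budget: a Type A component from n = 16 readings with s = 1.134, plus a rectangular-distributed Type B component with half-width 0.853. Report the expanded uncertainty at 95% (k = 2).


u_A = s / sqrt(n) = 1.134 / sqrt(16) = 0.2835
u_B = half_width / sqrt(3) = 0.853 / sqrt(3) = 0.49247978
uc = sqrt(u_A^2 + u_B^2) = sqrt(0.2835^2 + 0.49247978^2) = 0.56825046
U = k * uc = 2 * 0.56825046
U = 1.1365

1.1365


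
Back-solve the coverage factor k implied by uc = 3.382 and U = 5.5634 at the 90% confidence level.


k = U / uc
k = 5.5634 / 3.382
k = 1.645

1.645


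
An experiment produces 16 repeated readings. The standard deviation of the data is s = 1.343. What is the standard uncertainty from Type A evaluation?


u_A = s / sqrt(n)
u_A = 1.343 / sqrt(16)
u_A = 1.343 / 4
u_A = 0.3357

0.3357


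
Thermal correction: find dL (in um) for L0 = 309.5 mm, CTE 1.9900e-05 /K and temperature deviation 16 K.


dL = L * alpha * dT
= 309.5 * 1.9900e-05 * 16
= 0.0985448 mm
dL_um = 0.0985448 * 1000 = 98.5448 um

98.5448


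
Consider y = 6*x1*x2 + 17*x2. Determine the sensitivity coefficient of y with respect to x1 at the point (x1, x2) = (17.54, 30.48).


y = 6*x1*x2 + 17*x2
dy/dx1 = 6*x2
Evaluate at x2 = 30.48: c1 = 6 * 30.48
c1 = 182.8800

182.8800


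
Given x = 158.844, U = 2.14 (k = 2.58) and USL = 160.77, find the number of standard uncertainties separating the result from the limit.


u = U / k = 2.14 / 2.58 = 0.82945736
margin = |USL - x| = |160.77 - 158.844| = 1.926
z = margin / u = 1.926 / 0.82945736
z = 2.3220

2.3220


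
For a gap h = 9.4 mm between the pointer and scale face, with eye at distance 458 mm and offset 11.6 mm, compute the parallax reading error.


error = h * offset / d
= 9.4 * 11.6 / 458
= 0.2381

0.2381


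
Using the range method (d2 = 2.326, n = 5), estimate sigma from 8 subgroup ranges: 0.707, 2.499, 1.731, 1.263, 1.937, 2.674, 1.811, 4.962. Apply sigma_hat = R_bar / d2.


R_bar = (0.707 + 2.499 + 1.731 + 1.263 + 1.937 + 2.674 + 1.811 + 4.962) / 8
R_bar = 17.584 / 8 = 2.198
sigma_hat = R_bar / d2 = 2.198 / 2.326 = 0.9450

0.9450


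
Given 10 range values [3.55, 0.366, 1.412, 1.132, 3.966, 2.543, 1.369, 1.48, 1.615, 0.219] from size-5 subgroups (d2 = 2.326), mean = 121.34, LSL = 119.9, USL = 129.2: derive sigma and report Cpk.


R_bar = (3.55 + 0.366 + 1.412 + 1.132 + 3.966 + 2.543 + 1.369 + 1.48 + 1.615 + 0.219) / 10 = 1.7652
sigma = R_bar / d2 = 1.7652 / 2.326 = 0.7588994
Cp = (USL - LSL)/(6*sigma) = (129.2 - 119.9)/(6*0.7588994) = 2.0424
Cpu = (129.2 - 121.34)/(3*0.7588994) = 3.4524
Cpl = (121.34 - 119.9)/(3*0.7588994) = 0.6325
Cpk = min(Cpu, Cpl) = 0.6325

0.6325


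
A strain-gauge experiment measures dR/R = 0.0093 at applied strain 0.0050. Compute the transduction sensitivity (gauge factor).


GF = (dR/R) / epsilon
= 0.0093 / 0.0050
= 1.8600

1.8600


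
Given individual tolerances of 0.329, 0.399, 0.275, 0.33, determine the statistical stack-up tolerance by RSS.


RSS = sqrt(0.329^2 + 0.399^2 + 0.275^2 + 0.33^2)
= sqrt(0.451967)
= 0.6723

0.6723


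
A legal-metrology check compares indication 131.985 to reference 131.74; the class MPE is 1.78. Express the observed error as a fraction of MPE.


e = indication - reference = 131.985 - 131.74 = 0.2450
|e| = 0.2450
ratio = |e| / MPE = 0.2450 / 1.78
ratio = 0.1376

0.1376


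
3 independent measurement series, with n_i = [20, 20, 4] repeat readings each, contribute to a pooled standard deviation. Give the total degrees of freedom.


nu = sum_i (n_i - 1)
nu = ((20 - 1) + (20 - 1) + (4 - 1))
nu = 19 + 19 + 3
nu = 41

41


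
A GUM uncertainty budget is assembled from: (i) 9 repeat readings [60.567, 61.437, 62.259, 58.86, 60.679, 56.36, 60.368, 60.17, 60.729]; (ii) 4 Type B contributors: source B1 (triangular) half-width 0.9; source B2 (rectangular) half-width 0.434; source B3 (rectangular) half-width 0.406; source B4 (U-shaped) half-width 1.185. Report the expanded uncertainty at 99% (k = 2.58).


mean = (60.567 + 61.437 + 62.259 + 58.86 + 60.679 + 56.36 + 60.368 + 60.17 + 60.729) / 9 = 60.15877778
s = sqrt(sum((x - mean)^2)/(n-1)) = 1.6944266
u_A = s / sqrt(n) = 1.6944266 / sqrt(9) = 0.56480887
u_B1 = 0.9 / sqrt(6) = 0.36742346
u_B2 = 0.434 / sqrt(3) = 0.25057002
u_B3 = 0.406 / sqrt(3) = 0.23440421
u_B4 = 1.185 / sqrt(2) = 0.83792154
uc = sqrt(0.56480887^2 + 0.36742346^2 + 0.25057002^2 + 0.23440421^2 + 0.83792154^2) = 1.1286506
U = k * uc = 2.58 * 1.1286506
U = 2.9119

2.9119


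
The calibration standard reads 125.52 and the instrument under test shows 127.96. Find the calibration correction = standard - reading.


Correction = standard - reading
= 125.52 - 127.96
= -2.4400

-2.4400


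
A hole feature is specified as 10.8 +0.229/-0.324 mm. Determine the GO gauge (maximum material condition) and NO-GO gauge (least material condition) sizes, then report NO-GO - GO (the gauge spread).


GO = nominal - lower_tol (smallest hole = maximum material condition)
GO = 10.8 - 0.324 = 10.476
NO-GO = nominal + upper_tol (largest hole = least material condition)
NO-GO = 10.8 + 0.229 = 11.029
spread = NO-GO - GO = 11.029 - 10.476 = 0.5530

0.5530


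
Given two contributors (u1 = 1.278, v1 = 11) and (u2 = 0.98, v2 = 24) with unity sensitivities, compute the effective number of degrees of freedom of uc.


uc = sqrt(u1^2 + u2^2) = sqrt(1.278^2 + 0.98^2) = 1.6104919
v_eff = uc^4 / (u1^4/v1 + u2^4/v2)
= 1.6104919^4 / (1.278^4/11 + 0.98^4/24)
= 6.7271975 / 0.28094261
v_eff = 23.9451

23.9451


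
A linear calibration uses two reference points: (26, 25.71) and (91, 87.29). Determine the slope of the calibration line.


slope = (y2 - y1) / (x2 - x1)
= (87.29 - 25.71) / (91 - 26)
= 61.5800 / 65
= 0.9474

0.9474


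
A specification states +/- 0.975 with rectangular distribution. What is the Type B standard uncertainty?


u_B = half_width / sqrt(3)
u_B = 0.975 / 1.7320508
u_B = 0.5629

0.5629


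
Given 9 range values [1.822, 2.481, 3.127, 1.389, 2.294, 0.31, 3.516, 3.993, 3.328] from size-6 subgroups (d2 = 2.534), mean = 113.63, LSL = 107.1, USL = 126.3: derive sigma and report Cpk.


R_bar = (1.822 + 2.481 + 3.127 + 1.389 + 2.294 + 0.31 + 3.516 + 3.993 + 3.328) / 9 = 2.4733333
sigma = R_bar / d2 = 2.4733333 / 2.534 = 0.97605892
Cp = (USL - LSL)/(6*sigma) = (126.3 - 107.1)/(6*0.97605892) = 3.2785
Cpu = (126.3 - 113.63)/(3*0.97605892) = 4.3269
Cpl = (113.63 - 107.1)/(3*0.97605892) = 2.2301
Cpk = min(Cpu, Cpl) = 2.2301

2.2301


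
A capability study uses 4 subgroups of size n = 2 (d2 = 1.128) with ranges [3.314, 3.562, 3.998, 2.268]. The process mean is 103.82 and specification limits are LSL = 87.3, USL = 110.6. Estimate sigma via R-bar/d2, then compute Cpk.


R_bar = (3.314 + 3.562 + 3.998 + 2.268) / 4 = 3.2855
sigma = R_bar / d2 = 3.2855 / 1.128 = 2.9126773
Cp = (USL - LSL)/(6*sigma) = (110.6 - 87.3)/(6*2.9126773) = 1.3333
Cpu = (110.6 - 103.82)/(3*2.9126773) = 0.7759
Cpl = (103.82 - 87.3)/(3*2.9126773) = 1.8906
Cpk = min(Cpu, Cpl) = 0.7759

0.7759


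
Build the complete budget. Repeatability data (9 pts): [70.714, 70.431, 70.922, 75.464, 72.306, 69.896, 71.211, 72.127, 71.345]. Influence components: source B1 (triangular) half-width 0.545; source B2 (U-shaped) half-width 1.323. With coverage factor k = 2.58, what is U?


mean = (70.714 + 70.431 + 70.922 + 75.464 + 72.306 + 69.896 + 71.211 + 72.127 + 71.345) / 9 = 71.60177778
s = sqrt(sum((x - mean)^2)/(n-1)) = 1.6369879
u_A = s / sqrt(n) = 1.6369879 / sqrt(9) = 0.54566263
u_B1 = 0.545 / sqrt(6) = 0.22249532
u_B2 = 1.323 / sqrt(2) = 0.93550227
uc = sqrt(0.54566263^2 + 0.22249532^2 + 0.93550227^2) = 1.1056294
U = k * uc = 2.58 * 1.1056294
U = 2.8525

2.8525


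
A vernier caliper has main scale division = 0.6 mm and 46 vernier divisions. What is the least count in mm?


LC = MSD / n_div
= 0.6 / 46
= 0.0130

0.0130


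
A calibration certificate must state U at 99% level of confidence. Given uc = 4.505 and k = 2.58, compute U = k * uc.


U = k * uc
U = 2.58 * 4.505
U = 11.6229

11.6229


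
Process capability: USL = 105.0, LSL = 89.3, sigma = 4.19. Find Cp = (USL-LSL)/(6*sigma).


Cp = (USL - LSL) / (6 * sigma)
= (105.0 - 89.3) / (6 * 4.19)
= 15.7000 / 25.1400
= 0.6245

0.6245


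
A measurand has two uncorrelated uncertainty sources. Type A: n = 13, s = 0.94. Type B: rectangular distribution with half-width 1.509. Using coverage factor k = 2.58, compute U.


u_A = s / sqrt(n) = 0.94 / sqrt(13) = 0.26070909
u_B = half_width / sqrt(3) = 1.509 / sqrt(3) = 0.87122156
uc = sqrt(u_A^2 + u_B^2) = sqrt(0.26070909^2 + 0.87122156^2) = 0.90939333
U = k * uc = 2.58 * 0.90939333
U = 2.3462

2.3462


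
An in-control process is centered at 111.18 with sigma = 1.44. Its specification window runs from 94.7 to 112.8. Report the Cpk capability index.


Cpu = (USL - mean) / (3*sigma) = (112.8 - 111.18) / (3*1.44) = 0.3750
Cpl = (mean - LSL) / (3*sigma) = (111.18 - 94.7) / (3*1.44) = 3.8148
Cpk = min(Cpu, Cpl) = 0.3750

0.3750


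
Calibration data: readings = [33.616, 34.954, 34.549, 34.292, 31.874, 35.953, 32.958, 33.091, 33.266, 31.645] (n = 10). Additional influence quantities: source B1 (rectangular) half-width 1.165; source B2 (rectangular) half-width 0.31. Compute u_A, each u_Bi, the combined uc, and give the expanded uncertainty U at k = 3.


mean = (33.616 + 34.954 + 34.549 + 34.292 + 31.874 + 35.953 + 32.958 + 33.091 + 33.266 + 31.645) / 10 = 33.6198
s = sqrt(sum((x - mean)^2)/(n-1)) = 1.3469978
u_A = s / sqrt(n) = 1.3469978 / sqrt(10) = 0.42595811
u_B1 = 1.165 / sqrt(3) = 0.67261306
u_B2 = 0.31 / sqrt(3) = 0.17897858
uc = sqrt(0.42595811^2 + 0.67261306^2 + 0.17897858^2) = 0.81601591
U = k * uc = 3 * 0.81601591
U = 2.4480

2.4480


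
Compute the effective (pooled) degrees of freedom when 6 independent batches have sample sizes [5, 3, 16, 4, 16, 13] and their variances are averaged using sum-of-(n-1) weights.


nu = sum_i (n_i - 1)
nu = ((5 - 1) + (3 - 1) + (16 - 1) + (4 - 1) + (16 - 1) + (13 - 1))
nu = 4 + 2 + 15 + 3 + 15 + 12
nu = 51

51


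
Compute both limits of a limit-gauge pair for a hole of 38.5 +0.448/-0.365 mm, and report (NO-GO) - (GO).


GO = nominal - lower_tol (smallest hole = maximum material condition)
GO = 38.5 - 0.365 = 38.135
NO-GO = nominal + upper_tol (largest hole = least material condition)
NO-GO = 38.5 + 0.448 = 38.948
spread = NO-GO - GO = 38.948 - 38.135 = 0.8130

0.8130


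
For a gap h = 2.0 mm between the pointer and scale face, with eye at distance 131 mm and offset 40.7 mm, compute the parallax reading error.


error = h * offset / d
= 2.0 * 40.7 / 131
= 0.6214

0.6214


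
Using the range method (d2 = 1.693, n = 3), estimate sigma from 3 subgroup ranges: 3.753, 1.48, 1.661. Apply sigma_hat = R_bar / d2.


R_bar = (3.753 + 1.48 + 1.661) / 3
R_bar = 6.894 / 3 = 2.298
sigma_hat = R_bar / d2 = 2.298 / 1.693 = 1.3574

1.3574


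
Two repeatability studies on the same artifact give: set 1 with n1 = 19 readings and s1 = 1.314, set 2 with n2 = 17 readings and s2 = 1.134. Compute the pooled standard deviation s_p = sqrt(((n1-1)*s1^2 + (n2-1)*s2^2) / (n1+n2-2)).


s_p = sqrt(((n1-1)*s1^2 + (n2-1)*s2^2) / (n1+n2-2))
numerator = (19-1)*1.314^2 + (17-1)*1.134^2 = 31.078728 + 20.575296 = 51.654024
denominator = 19 + 17 - 2 = 34
s_p^2 = 51.654024 / 34 = 1.519236
s_p = sqrt(1.519236) = 1.2326

1.2326


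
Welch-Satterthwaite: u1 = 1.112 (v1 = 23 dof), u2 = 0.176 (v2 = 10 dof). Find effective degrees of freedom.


uc = sqrt(u1^2 + u2^2) = sqrt(1.112^2 + 0.176^2) = 1.1258419
v_eff = uc^4 / (u1^4/v1 + u2^4/v2)
= 1.1258419^4 / (1.112^4/23 + 0.176^4/10)
= 1.6066069 / 0.066575998
v_eff = 24.1319

24.1319


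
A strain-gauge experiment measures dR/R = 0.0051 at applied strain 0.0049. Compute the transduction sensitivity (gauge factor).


GF = (dR/R) / epsilon
= 0.0051 / 0.0049
= 1.0408

1.0408


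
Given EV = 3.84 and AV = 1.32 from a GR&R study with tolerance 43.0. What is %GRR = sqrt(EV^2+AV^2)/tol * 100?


GRR = sqrt(EV^2 + AV^2) = sqrt(3.84^2 + 1.32^2) = 4.0605418
%GRR = GRR / tol * 100 = 4.0605418 / 43.0 * 100
%GRR = 9.4431

9.4431


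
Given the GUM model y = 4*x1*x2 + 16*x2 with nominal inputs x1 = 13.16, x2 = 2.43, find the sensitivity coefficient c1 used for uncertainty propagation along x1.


y = 4*x1*x2 + 16*x2
dy/dx1 = 4*x2
Evaluate at x2 = 2.43: c1 = 4 * 2.43
c1 = 9.7200

9.7200


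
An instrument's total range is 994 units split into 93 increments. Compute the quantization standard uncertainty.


resolution = range / divisions
resolution = 994 / 93 = 10.688172
u_res = resolution / (2*sqrt(3))
u_res = 10.688172 / 3.4641016
u_res = 3.0854

3.0854


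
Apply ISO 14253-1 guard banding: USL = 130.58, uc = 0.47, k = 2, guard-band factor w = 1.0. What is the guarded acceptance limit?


U = k * uc = 2 * 0.47 = 0.94
guard band g = w * U = 1.0 * 0.94 = 0.94
AL = USL - g = 130.58 - 0.94
AL = 129.6400

129.6400


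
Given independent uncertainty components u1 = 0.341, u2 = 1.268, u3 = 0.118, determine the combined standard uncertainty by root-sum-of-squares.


uc = sqrt(0.341^2 + 1.268^2 + 0.118^2)
uc = sqrt(1.738029)
uc = 1.3183

1.3183


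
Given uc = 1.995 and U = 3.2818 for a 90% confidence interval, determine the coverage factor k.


k = U / uc
k = 3.2818 / 1.995
k = 1.645

1.645


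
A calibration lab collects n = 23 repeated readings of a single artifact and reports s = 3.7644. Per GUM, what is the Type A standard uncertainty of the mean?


u_A = s / sqrt(n)
u_A = 3.7644 / sqrt(23)
u_A = 3.7644 / 4.7958315
u_A = 0.7849

0.7849


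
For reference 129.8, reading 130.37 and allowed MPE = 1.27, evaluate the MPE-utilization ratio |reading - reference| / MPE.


e = indication - reference = 130.37 - 129.8 = 0.5700
|e| = 0.5700
ratio = |e| / MPE = 0.5700 / 1.27
ratio = 0.4488

0.4488


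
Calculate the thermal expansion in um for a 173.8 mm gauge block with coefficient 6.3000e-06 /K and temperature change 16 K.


dL = L * alpha * dT
= 173.8 * 6.3000e-06 * 16
= 0.0175190 mm
dL_um = 0.0175190 * 1000 = 17.5190 um

17.5190


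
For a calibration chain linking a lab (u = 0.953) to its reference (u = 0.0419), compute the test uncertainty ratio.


TUR = u_lab / u_ref
= 0.953 / 0.0419
= 22.7446

22.7446


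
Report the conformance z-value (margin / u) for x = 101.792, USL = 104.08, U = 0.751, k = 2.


u = U / k = 0.751 / 2 = 0.3755
margin = |USL - x| = |104.08 - 101.792| = 2.288
z = margin / u = 2.288 / 0.3755
z = 6.0932

6.0932


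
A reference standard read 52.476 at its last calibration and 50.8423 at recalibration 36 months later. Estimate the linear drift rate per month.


rate = (v2 - v1) / months
= (50.8423 - 52.476) / 36
= -1.6337 / 36
= -0.0454

-0.0454


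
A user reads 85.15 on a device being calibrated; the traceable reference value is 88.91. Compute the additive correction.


Correction = standard - reading
= 88.91 - 85.15
= 3.7600

3.7600


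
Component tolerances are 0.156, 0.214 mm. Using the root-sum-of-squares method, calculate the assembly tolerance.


RSS = sqrt(0.156^2 + 0.214^2)
= sqrt(0.070132)
= 0.2648

0.2648


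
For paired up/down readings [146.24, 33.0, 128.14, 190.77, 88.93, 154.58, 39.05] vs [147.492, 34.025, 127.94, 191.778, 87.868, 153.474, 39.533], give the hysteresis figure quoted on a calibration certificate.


|146.24 - 147.492| = 1.2520
|33.0 - 34.025| = 1.0250
|128.14 - 127.94| = 0.2000
|190.77 - 191.778| = 1.0080
|88.93 - 87.868| = 1.0620
|154.58 - 153.474| = 1.1060
|39.05 - 39.533| = 0.4830
hysteresis = max(diffs) = 1.2520

1.2520


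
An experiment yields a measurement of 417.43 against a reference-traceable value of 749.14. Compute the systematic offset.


Systematic error = measured - true
= 417.43 - 749.14
= -331.7100

-331.7100


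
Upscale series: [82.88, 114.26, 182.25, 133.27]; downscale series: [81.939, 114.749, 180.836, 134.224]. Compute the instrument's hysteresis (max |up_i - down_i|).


|82.88 - 81.939| = 0.9410
|114.26 - 114.749| = 0.4890
|182.25 - 180.836| = 1.4140
|133.27 - 134.224| = 0.9540
hysteresis = max(diffs) = 1.4140

1.4140


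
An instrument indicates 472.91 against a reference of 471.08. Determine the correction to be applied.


Correction = standard - reading
= 471.08 - 472.91
= -1.8300

-1.8300


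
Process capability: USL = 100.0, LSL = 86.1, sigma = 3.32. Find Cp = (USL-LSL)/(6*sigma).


Cp = (USL - LSL) / (6 * sigma)
= (100.0 - 86.1) / (6 * 3.32)
= 13.9000 / 19.9200
= 0.6978

0.6978


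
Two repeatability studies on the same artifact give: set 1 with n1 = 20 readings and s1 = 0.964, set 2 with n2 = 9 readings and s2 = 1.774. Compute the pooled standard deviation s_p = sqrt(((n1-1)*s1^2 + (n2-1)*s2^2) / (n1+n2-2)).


s_p = sqrt(((n1-1)*s1^2 + (n2-1)*s2^2) / (n1+n2-2))
numerator = (20-1)*0.964^2 + (9-1)*1.774^2 = 17.656624 + 25.176608 = 42.833232
denominator = 20 + 9 - 2 = 27
s_p^2 = 42.833232 / 27 = 1.586416
s_p = sqrt(1.586416) = 1.2595

1.2595


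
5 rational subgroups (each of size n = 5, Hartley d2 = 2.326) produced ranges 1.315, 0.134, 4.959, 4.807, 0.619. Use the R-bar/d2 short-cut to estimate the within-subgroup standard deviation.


R_bar = (1.315 + 0.134 + 4.959 + 4.807 + 0.619) / 5
R_bar = 11.834 / 5 = 2.3668
sigma_hat = R_bar / d2 = 2.3668 / 2.326 = 1.0175

1.0175


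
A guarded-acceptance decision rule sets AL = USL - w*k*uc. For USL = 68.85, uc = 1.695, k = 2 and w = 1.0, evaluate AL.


U = k * uc = 2 * 1.695 = 3.39
guard band g = w * U = 1.0 * 3.39 = 3.39
AL = USL - g = 68.85 - 3.39
AL = 65.4600

65.4600


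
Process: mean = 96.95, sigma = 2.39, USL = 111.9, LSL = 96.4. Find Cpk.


Cpu = (USL - mean) / (3*sigma) = (111.9 - 96.95) / (3*2.39) = 2.0851
Cpl = (mean - LSL) / (3*sigma) = (96.95 - 96.4) / (3*2.39) = 0.0767
Cpk = min(Cpu, Cpl) = 0.0767

0.0767


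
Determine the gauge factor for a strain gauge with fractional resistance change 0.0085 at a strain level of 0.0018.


GF = (dR/R) / epsilon
= 0.0085 / 0.0018
= 4.7222

4.7222


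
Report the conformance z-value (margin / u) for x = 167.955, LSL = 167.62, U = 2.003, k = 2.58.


u = U / k = 2.003 / 2.58 = 0.77635659
margin = |LSL - x| = |167.62 - 167.955| = 0.335
z = margin / u = 0.335 / 0.77635659
z = 0.4315

0.4315


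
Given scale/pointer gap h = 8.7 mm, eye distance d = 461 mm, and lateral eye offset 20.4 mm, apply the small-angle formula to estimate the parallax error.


error = h * offset / d
= 8.7 * 20.4 / 461
= 0.3850

0.3850


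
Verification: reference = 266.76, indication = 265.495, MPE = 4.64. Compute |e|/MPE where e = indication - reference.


e = indication - reference = 265.495 - 266.76 = -1.2650
|e| = 1.2650
ratio = |e| / MPE = 1.2650 / 4.64
ratio = 0.2726

0.2726


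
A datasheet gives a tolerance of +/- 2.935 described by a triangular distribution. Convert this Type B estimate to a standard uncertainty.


u_B = half_width / sqrt(6)
u_B = 2.935 / 2.4494897
u_B = 1.1982

1.1982


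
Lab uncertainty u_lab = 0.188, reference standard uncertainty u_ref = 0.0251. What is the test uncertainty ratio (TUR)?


TUR = u_lab / u_ref
= 0.188 / 0.0251
= 7.4900

7.4900


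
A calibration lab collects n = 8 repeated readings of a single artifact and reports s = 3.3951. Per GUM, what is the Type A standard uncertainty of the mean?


u_A = s / sqrt(n)
u_A = 3.3951 / sqrt(8)
u_A = 3.3951 / 2.8284271
u_A = 1.2003

1.2003


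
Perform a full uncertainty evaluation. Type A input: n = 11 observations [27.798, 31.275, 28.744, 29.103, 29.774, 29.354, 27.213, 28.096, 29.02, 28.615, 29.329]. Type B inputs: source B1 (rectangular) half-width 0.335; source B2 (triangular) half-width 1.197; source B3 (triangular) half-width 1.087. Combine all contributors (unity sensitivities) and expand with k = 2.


mean = (27.798 + 31.275 + 28.744 + 29.103 + 29.774 + 29.354 + 27.213 + 28.096 + 29.02 + 28.615 + 29.329) / 11 = 28.93827273
s = sqrt(sum((x - mean)^2)/(n-1)) = 1.0791897
u_A = s / sqrt(n) = 1.0791897 / sqrt(11) = 0.32538794
u_B1 = 0.335 / sqrt(3) = 0.19341234
u_B2 = 1.197 / sqrt(6) = 0.4886732
u_B3 = 1.087 / sqrt(6) = 0.44376589
uc = sqrt(0.32538794^2 + 0.19341234^2 + 0.4886732^2 + 0.44376589^2) = 0.76093055
U = k * uc = 2 * 0.76093055
U = 1.5219

1.5219


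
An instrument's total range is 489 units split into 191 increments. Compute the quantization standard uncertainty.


resolution = range / divisions
resolution = 489 / 191 = 2.5602094
u_res = resolution / (2*sqrt(3))
u_res = 2.5602094 / 3.4641016
u_res = 0.7391

0.7391


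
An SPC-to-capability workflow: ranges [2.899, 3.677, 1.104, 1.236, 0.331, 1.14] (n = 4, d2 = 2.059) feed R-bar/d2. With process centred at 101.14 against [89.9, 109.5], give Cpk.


R_bar = (2.899 + 3.677 + 1.104 + 1.236 + 0.331 + 1.14) / 6 = 1.7311667
sigma = R_bar / d2 = 1.7311667 / 2.059 = 0.84078033
Cp = (USL - LSL)/(6*sigma) = (109.5 - 89.9)/(6*0.84078033) = 3.8853
Cpu = (109.5 - 101.14)/(3*0.84078033) = 3.3144
Cpl = (101.14 - 89.9)/(3*0.84078033) = 4.4562
Cpk = min(Cpu, Cpl) = 3.3144

3.3144


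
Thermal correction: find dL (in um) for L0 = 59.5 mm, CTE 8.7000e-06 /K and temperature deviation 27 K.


dL = L * alpha * dT
= 59.5 * 8.7000e-06 * 27
= 0.0139766 mm
dL_um = 0.0139766 * 1000 = 13.9766 um

13.9766


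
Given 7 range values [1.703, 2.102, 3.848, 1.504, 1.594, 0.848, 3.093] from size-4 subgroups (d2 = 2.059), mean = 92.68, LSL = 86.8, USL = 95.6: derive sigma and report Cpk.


R_bar = (1.703 + 2.102 + 3.848 + 1.504 + 1.594 + 0.848 + 3.093) / 7 = 2.0988571
sigma = R_bar / d2 = 2.0988571 / 2.059 = 1.0193575
Cp = (USL - LSL)/(6*sigma) = (95.6 - 86.8)/(6*1.0193575) = 1.4388
Cpu = (95.6 - 92.68)/(3*1.0193575) = 0.9548
Cpl = (92.68 - 86.8)/(3*1.0193575) = 1.9228
Cpk = min(Cpu, Cpl) = 0.9548

0.9548


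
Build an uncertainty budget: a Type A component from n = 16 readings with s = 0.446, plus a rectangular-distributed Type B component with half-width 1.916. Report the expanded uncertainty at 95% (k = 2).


u_A = s / sqrt(n) = 0.446 / sqrt(16) = 0.1115
u_B = half_width / sqrt(3) = 1.916 / sqrt(3) = 1.1062031
uc = sqrt(u_A^2 + u_B^2) = sqrt(0.1115^2 + 1.1062031^2) = 1.1118082
U = k * uc = 2 * 1.1118082
U = 2.2236

2.2236


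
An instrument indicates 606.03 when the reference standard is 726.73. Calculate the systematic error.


Systematic error = measured - true
= 606.03 - 726.73
= -120.7000

-120.7000


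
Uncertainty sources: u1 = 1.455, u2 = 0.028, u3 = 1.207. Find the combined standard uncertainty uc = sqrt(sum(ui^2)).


uc = sqrt(1.455^2 + 0.028^2 + 1.207^2)
uc = sqrt(3.574658)
uc = 1.8907

1.8907


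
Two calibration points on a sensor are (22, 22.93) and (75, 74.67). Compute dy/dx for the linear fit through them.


slope = (y2 - y1) / (x2 - x1)
= (74.67 - 22.93) / (75 - 22)
= 51.7400 / 53
= 0.9762

0.9762


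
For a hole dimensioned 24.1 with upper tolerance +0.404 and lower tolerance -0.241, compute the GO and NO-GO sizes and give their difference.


GO = nominal - lower_tol (smallest hole = maximum material condition)
GO = 24.1 - 0.241 = 23.859
NO-GO = nominal + upper_tol (largest hole = least material condition)
NO-GO = 24.1 + 0.404 = 24.504
spread = NO-GO - GO = 24.504 - 23.859 = 0.6450

0.6450


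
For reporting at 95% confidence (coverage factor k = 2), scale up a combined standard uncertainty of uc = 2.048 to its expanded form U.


U = k * uc
U = 2 * 2.048
U = 4.0960

4.0960


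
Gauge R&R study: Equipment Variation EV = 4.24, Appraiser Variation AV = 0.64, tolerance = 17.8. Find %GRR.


GRR = sqrt(EV^2 + AV^2) = sqrt(4.24^2 + 0.64^2) = 4.2880299
%GRR = GRR / tol * 100 = 4.2880299 / 17.8 * 100
%GRR = 24.0901

24.0901


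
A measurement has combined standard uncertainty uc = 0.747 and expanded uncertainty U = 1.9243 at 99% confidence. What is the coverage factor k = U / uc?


k = U / uc
k = 1.9243 / 0.747
k = 2.576

2.576


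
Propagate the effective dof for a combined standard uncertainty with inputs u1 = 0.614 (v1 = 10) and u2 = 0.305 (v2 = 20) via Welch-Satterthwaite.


uc = sqrt(u1^2 + u2^2) = sqrt(0.614^2 + 0.305^2) = 0.68558078
v_eff = uc^4 / (u1^4/v1 + u2^4/v2)
= 0.68558078^4 / (0.614^4/10 + 0.305^4/20)
= 0.22091975 / 0.014645281
v_eff = 15.0847

15.0847


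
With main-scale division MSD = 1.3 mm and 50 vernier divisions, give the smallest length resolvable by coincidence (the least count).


LC = MSD / n_div
= 1.3 / 50
= 0.0260

0.0260


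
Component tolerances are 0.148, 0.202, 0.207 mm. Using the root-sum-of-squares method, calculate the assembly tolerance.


RSS = sqrt(0.148^2 + 0.202^2 + 0.207^2)
= sqrt(0.105557)
= 0.3249

0.3249


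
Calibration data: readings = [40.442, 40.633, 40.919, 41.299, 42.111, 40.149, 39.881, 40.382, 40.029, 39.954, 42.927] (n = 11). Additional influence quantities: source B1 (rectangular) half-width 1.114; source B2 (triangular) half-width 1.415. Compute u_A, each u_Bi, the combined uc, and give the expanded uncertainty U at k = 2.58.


mean = (40.442 + 40.633 + 40.919 + 41.299 + 42.111 + 40.149 + 39.881 + 40.382 + 40.029 + 39.954 + 42.927) / 11 = 40.79327273
s = sqrt(sum((x - mean)^2)/(n-1)) = 0.97029945
u_A = s / sqrt(n) = 0.97029945 / sqrt(11) = 0.29255629
u_B1 = 1.114 / sqrt(3) = 0.6431682
u_B2 = 1.415 / sqrt(6) = 0.57767133
uc = sqrt(0.29255629^2 + 0.6431682^2 + 0.57767133^2) = 0.9126657
U = k * uc = 2.58 * 0.9126657
U = 2.3547

2.3547


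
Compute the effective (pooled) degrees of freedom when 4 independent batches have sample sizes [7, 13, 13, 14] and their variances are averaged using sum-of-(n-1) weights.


nu = sum_i (n_i - 1)
nu = ((7 - 1) + (13 - 1) + (13 - 1) + (14 - 1))
nu = 6 + 12 + 12 + 13
nu = 43

43


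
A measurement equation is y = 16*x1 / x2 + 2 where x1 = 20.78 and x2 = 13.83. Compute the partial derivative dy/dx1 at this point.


y = 16*x1 / x2 + 2
dy/dx1 = 16/x2
Evaluate at x2 = 13.83: c1 = 16 / 13.83
c1 = 1.1569

1.1569


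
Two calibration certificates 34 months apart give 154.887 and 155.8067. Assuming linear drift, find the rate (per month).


rate = (v2 - v1) / months
= (155.8067 - 154.887) / 34
= 0.9197 / 34
= 0.0271

0.0271


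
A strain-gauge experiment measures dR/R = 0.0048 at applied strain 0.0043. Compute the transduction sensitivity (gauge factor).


GF = (dR/R) / epsilon
= 0.0048 / 0.0043
= 1.1163

1.1163
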